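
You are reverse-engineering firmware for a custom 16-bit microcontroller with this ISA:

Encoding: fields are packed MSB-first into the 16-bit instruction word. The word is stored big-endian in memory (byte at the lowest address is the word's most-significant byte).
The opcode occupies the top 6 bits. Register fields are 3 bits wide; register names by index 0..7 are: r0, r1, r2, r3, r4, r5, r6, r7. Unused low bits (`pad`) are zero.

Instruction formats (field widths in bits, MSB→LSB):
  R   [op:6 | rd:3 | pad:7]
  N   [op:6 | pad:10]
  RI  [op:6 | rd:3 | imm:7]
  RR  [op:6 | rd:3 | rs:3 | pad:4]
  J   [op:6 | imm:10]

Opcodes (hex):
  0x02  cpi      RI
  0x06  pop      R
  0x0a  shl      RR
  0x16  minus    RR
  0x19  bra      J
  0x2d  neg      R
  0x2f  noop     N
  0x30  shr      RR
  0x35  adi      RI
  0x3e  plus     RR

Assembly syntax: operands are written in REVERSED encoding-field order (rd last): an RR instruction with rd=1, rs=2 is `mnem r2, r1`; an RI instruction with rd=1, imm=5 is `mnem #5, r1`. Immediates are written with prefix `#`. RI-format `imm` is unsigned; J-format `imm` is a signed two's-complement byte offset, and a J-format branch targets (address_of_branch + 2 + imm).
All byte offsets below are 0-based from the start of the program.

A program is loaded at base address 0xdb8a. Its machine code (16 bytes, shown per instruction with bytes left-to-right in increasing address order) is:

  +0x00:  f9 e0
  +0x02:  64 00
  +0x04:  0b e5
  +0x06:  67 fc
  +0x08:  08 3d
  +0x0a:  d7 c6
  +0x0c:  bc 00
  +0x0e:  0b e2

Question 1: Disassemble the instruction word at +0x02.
bra #0

off 0x02: read 64 00 as big → 0x6400
  top 6b → 0x19 → bra [J]
  [9:0] imm=0 = #0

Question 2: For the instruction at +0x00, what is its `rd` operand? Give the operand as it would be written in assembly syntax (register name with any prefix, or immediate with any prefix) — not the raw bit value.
@+00  big-endian(f9 e0) = 0xf9e0
  opcode bits[15:10]=0x3e: plus/RR
  rd: (w>>7)&0x7=0x3 → r3
  rs: (w>>4)&0x7=0x6 → r6

r3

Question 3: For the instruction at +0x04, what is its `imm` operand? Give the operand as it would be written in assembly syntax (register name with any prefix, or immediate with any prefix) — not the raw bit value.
#101

off 0x04: read 0b e5 as big → 0x0be5
  op=0x0be5>>10=0x2 ⇒ cpi (RI)
  [9:7] rd=7 = r7
  [6:0] imm=101 = #101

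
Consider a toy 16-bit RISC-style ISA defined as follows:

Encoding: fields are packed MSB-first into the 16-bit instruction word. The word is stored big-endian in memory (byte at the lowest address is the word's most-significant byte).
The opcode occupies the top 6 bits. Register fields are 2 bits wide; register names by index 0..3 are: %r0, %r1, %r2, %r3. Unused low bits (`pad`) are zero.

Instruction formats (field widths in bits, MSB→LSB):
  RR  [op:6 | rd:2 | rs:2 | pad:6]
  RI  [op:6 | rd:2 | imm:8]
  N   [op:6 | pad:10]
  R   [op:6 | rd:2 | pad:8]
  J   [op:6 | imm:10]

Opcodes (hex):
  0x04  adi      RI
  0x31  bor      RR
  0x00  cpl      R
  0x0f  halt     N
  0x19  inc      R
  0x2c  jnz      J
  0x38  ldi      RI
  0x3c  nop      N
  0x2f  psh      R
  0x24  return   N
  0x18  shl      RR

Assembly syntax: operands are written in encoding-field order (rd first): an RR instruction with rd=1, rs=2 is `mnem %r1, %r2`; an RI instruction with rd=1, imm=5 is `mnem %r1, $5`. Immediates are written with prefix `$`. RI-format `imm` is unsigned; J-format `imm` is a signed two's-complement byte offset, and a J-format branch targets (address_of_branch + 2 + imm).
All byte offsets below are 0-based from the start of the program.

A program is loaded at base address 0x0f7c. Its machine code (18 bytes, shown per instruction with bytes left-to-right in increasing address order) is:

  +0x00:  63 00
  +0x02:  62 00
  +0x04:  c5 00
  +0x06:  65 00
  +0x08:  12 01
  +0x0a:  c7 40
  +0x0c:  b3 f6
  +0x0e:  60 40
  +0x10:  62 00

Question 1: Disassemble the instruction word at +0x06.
inc %r1

off 0x06: read 65 00 as big → 0x6500
  top 6b → 0x19 → inc [R]
  rd@[9:8]=0x1 ⇒ %r1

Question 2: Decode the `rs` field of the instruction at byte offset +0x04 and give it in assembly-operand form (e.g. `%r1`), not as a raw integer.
[04] c5 00 → 0xc500
  op=0xc500>>10=0x31 ⇒ bor (RR)
  rd@[9:8]=0x1 ⇒ %r1
  rs@[7:6]=0x0 ⇒ %r0

%r0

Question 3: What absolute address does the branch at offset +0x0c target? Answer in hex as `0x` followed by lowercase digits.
0x0f80

[0c] b3 f6 → 0xb3f6
  opcode bits[15:10]=0x2c: jnz/J
  imm@[9:0]=0x3f6 (s10→-10) ⇒ $-10
  target = base 0x0f7c + off 0x0c + 2 + imm -10 = 0x0f80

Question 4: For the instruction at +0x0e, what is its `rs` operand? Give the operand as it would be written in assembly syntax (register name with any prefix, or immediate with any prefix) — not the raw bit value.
off 0x0e: read 60 40 as big → 0x6040
  opcode bits[15:10]=0x18: shl/RR
  [9:8] rd=0 = %r0
  [7:6] rs=1 = %r1

%r1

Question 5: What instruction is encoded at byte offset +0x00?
shl %r3, %r0

[00] 63 00 → 0x6300
  top 6b → 0x18 → shl [RR]
  rd: (w>>8)&0x3=0x3 → %r3
  rs: (w>>6)&0x3=0x0 → %r0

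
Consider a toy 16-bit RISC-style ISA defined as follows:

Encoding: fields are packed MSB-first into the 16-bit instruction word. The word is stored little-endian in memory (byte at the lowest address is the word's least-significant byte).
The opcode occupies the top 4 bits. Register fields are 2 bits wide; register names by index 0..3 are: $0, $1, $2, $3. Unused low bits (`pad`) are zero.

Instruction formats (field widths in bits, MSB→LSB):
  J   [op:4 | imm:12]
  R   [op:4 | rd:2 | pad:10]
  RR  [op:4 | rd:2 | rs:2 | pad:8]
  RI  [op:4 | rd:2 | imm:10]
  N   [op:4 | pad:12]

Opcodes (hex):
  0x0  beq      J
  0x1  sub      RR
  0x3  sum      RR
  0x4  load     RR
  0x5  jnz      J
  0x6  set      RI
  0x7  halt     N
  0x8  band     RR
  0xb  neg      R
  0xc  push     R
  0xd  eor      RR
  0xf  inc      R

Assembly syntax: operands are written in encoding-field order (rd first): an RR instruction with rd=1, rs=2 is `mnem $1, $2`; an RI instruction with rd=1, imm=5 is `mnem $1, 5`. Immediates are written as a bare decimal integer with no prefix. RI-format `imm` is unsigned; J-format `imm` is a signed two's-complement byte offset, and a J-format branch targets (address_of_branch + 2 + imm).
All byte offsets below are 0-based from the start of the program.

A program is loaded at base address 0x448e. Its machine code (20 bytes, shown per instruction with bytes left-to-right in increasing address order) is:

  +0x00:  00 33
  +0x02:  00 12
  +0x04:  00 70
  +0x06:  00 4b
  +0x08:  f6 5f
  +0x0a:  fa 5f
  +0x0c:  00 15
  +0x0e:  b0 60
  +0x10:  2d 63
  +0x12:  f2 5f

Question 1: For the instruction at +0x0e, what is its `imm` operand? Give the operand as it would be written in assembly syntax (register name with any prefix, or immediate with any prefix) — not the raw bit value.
@+0e  little-endian(b0 60) = 0x60b0
  op=0x60b0>>12=0x6 ⇒ set (RI)
  rd: (w>>10)&0x3=0x0 → $0
  imm: (w>>0)&0x3ff=0xb0 → 176

176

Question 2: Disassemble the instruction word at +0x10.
off 0x10: read 2d 63 as little → 0x632d
  top 4b → 0x6 → set [RI]
  rd@[11:10]=0x0 ⇒ $0
  imm@[9:0]=0x32d ⇒ 813

set $0, 813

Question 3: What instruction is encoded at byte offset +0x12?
jnz -14

@+12  little-endian(f2 5f) = 0x5ff2
  op=0x5ff2>>12=0x5 ⇒ jnz (J)
  imm: (w>>0)&0xfff=0xff2 (s12→-14) → -14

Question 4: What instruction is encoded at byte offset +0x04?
+0x04: 00 70 ⇒ word 0x7000 (little)
  op=0x7000>>12=0x7 ⇒ halt (N)

halt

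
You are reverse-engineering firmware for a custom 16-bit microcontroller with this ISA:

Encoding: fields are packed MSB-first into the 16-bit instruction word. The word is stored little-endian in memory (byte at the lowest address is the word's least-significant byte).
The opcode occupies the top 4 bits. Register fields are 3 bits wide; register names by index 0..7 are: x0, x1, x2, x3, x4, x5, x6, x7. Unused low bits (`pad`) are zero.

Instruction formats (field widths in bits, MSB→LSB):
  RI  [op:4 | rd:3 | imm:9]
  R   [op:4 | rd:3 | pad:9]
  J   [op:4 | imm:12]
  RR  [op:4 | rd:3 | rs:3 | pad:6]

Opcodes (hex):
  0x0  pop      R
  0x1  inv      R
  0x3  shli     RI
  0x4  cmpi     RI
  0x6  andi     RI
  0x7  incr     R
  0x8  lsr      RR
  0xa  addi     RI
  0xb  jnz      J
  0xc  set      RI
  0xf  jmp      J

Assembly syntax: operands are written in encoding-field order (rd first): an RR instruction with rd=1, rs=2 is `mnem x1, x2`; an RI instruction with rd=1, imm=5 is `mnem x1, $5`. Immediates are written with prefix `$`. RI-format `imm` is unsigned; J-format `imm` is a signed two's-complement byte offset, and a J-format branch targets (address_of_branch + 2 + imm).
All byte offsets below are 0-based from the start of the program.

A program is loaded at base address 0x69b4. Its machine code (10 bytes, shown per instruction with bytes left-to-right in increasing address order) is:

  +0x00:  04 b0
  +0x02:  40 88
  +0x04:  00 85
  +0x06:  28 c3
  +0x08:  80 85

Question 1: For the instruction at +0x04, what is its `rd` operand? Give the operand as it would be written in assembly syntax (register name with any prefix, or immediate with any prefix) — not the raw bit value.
x2

@+04  little-endian(00 85) = 0x8500
  top 4b → 0x8 → lsr [RR]
  rd: (w>>9)&0x7=0x2 → x2
  rs: (w>>6)&0x7=0x4 → x4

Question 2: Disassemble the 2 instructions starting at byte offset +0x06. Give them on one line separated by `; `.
set x1, $296; lsr x2, x6

@+06  little-endian(28 c3) = 0xc328
  opcode bits[15:12]=0xc: set/RI
  [11:9] rd=1 = x1
  [8:0] imm=296 = $296
@+08  little-endian(80 85) = 0x8580
  opcode bits[15:12]=0x8: lsr/RR
  [11:9] rd=2 = x2
  [8:6] rs=6 = x6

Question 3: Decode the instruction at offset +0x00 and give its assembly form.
@+00  little-endian(04 b0) = 0xb004
  opcode bits[15:12]=0xb: jnz/J
  [11:0] imm=4 = $4

jnz $4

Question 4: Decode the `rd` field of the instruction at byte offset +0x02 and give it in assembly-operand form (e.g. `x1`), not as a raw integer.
+0x02: 40 88 ⇒ word 0x8840 (little)
  op=0x8840>>12=0x8 ⇒ lsr (RR)
  [11:9] rd=4 = x4
  [8:6] rs=1 = x1

x4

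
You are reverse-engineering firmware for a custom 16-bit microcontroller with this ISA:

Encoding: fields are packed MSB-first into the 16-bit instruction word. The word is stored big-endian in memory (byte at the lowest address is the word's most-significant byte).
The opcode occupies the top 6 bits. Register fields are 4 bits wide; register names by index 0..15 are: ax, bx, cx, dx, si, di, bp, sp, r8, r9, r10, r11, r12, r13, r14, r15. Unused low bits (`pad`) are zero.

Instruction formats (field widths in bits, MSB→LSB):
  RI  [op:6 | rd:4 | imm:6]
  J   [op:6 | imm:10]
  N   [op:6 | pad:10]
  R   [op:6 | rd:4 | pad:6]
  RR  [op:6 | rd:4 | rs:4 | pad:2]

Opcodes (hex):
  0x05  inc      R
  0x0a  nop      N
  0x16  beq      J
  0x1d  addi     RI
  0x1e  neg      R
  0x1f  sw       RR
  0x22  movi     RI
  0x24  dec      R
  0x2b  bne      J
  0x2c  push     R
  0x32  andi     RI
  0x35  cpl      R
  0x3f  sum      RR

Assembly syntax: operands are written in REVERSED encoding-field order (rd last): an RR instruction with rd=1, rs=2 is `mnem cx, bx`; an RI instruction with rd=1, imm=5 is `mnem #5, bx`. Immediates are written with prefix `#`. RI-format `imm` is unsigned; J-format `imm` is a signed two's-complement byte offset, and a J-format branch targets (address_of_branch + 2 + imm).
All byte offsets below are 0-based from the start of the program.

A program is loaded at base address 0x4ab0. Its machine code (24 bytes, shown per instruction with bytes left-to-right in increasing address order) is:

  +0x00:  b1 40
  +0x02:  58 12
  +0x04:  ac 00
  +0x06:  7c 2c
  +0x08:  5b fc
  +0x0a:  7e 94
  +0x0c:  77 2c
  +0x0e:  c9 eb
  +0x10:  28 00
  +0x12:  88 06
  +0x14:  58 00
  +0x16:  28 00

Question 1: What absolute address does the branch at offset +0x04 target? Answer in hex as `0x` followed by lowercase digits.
0x4ab6

off 0x04: read ac 00 as big → 0xac00
  opcode bits[15:10]=0x2b: bne/J
  imm: (w>>0)&0x3ff=0x0 → #0
  target = base 0x4ab0 + off 0x04 + 2 + imm 0 = 0x4ab6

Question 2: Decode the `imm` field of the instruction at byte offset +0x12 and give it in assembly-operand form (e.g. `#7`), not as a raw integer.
off 0x12: read 88 06 as big → 0x8806
  top 6b → 0x22 → movi [RI]
  rd@[9:6]=0x0 ⇒ ax
  imm@[5:0]=0x6 ⇒ #6

#6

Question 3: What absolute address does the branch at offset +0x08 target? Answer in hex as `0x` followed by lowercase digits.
0x4ab6

+0x08: 5b fc ⇒ word 0x5bfc (big)
  opcode bits[15:10]=0x16: beq/J
  imm: (w>>0)&0x3ff=0x3fc (s10→-4) → #-4
  target = base 0x4ab0 + off 0x08 + 2 + imm -4 = 0x4ab6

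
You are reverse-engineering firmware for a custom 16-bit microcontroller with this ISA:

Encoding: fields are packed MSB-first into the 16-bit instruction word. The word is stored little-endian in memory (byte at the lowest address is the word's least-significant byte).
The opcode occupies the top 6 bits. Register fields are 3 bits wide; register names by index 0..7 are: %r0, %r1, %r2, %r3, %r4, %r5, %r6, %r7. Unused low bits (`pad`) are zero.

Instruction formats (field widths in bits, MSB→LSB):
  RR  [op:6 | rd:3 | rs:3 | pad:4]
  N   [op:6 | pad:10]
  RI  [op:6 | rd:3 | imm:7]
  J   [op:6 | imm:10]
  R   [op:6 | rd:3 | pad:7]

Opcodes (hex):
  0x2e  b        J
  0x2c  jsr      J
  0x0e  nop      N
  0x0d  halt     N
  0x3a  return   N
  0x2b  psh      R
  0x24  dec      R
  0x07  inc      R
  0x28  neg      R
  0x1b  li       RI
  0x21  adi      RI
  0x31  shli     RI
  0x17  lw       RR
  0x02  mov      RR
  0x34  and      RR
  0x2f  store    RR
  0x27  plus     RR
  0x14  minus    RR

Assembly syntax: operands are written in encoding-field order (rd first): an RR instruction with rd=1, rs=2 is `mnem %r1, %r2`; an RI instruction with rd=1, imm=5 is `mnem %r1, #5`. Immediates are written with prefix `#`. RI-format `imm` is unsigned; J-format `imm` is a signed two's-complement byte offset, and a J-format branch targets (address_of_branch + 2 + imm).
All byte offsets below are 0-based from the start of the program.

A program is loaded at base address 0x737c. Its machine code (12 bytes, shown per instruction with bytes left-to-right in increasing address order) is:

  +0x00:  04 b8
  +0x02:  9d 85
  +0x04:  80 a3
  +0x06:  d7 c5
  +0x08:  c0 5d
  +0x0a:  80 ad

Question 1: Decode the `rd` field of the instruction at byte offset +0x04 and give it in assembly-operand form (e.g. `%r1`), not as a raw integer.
@+04  little-endian(80 a3) = 0xa380
  top 6b → 0x28 → neg [R]
  [9:7] rd=7 = %r7

%r7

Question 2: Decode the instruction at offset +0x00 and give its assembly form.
b #4

+0x00: 04 b8 ⇒ word 0xb804 (little)
  opcode bits[15:10]=0x2e: b/J
  [9:0] imm=4 = #4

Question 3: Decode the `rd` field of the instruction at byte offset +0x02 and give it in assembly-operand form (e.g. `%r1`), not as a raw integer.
%r3

off 0x02: read 9d 85 as little → 0x859d
  op=0x859d>>10=0x21 ⇒ adi (RI)
  [9:7] rd=3 = %r3
  [6:0] imm=29 = #29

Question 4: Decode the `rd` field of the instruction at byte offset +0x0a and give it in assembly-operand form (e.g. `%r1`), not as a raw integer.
%r3

[0a] 80 ad → 0xad80
  opcode bits[15:10]=0x2b: psh/R
  [9:7] rd=3 = %r3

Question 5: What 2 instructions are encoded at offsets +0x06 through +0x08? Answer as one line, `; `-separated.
@+06  little-endian(d7 c5) = 0xc5d7
  op=0xc5d7>>10=0x31 ⇒ shli (RI)
  rd@[9:7]=0x3 ⇒ %r3
  imm@[6:0]=0x57 ⇒ #87
@+08  little-endian(c0 5d) = 0x5dc0
  op=0x5dc0>>10=0x17 ⇒ lw (RR)
  rd@[9:7]=0x3 ⇒ %r3
  rs@[6:4]=0x4 ⇒ %r4

shli %r3, #87; lw %r3, %r4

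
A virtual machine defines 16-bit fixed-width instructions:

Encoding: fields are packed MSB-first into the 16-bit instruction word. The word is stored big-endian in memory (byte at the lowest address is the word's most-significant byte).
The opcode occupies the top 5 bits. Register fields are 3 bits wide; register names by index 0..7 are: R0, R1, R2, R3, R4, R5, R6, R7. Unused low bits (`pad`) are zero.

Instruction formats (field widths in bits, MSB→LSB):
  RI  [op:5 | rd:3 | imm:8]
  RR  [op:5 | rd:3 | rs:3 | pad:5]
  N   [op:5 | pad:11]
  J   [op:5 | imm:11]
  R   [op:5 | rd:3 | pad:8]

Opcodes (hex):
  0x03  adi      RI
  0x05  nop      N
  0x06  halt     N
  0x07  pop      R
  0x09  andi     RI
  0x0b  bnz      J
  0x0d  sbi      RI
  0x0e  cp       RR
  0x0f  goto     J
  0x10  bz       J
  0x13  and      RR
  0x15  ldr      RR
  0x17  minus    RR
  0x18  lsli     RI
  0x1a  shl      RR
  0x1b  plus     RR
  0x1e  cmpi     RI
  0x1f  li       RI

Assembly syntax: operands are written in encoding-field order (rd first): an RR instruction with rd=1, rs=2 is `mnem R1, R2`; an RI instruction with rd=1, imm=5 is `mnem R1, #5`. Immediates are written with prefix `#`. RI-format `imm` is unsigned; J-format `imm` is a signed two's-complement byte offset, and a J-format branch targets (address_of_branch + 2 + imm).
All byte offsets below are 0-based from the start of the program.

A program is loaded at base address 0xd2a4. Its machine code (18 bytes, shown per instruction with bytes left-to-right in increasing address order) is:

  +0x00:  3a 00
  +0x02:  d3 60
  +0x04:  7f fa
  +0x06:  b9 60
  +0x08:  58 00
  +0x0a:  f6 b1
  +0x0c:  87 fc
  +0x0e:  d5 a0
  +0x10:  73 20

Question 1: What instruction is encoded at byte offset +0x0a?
@+0a  big-endian(f6 b1) = 0xf6b1
  opcode bits[15:11]=0x1e: cmpi/RI
  [10:8] rd=6 = R6
  [7:0] imm=177 = #177

cmpi R6, #177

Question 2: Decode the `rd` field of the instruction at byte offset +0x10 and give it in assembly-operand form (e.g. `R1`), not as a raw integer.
R3

@+10  big-endian(73 20) = 0x7320
  opcode bits[15:11]=0xe: cp/RR
  rd@[10:8]=0x3 ⇒ R3
  rs@[7:5]=0x1 ⇒ R1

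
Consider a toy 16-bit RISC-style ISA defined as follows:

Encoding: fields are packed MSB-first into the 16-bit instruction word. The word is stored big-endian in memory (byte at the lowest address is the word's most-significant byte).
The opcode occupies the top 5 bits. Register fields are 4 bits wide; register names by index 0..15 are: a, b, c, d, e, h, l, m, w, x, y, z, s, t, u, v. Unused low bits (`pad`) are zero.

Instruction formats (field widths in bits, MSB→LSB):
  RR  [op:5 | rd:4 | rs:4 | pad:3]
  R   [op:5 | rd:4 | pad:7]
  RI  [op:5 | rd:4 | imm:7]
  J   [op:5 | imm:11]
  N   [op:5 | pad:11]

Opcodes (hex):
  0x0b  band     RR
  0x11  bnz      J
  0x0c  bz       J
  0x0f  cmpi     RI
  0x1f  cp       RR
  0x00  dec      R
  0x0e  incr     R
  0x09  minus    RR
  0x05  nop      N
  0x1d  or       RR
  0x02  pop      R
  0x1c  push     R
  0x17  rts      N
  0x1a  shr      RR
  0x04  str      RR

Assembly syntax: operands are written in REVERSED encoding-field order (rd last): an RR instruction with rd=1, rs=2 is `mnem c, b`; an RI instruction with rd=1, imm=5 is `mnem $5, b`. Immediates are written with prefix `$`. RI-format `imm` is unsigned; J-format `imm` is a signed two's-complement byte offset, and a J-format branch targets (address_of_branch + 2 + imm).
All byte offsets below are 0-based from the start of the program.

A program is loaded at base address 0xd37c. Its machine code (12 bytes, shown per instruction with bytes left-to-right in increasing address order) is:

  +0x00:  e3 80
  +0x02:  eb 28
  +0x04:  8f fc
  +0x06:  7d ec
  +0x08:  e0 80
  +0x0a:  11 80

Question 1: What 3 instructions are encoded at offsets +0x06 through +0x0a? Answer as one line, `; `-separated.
[06] 7d ec → 0x7dec
  op=0x7dec>>11=0xf ⇒ cmpi (RI)
  [10:7] rd=11 = z
  [6:0] imm=108 = $108
[08] e0 80 → 0xe080
  op=0xe080>>11=0x1c ⇒ push (R)
  [10:7] rd=1 = b
[0a] 11 80 → 0x1180
  op=0x1180>>11=0x2 ⇒ pop (R)
  [10:7] rd=3 = d

cmpi $108, z; push b; pop d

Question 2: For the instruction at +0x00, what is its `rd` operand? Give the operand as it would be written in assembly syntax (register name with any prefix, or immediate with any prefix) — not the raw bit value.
@+00  big-endian(e3 80) = 0xe380
  opcode bits[15:11]=0x1c: push/R
  rd@[10:7]=0x7 ⇒ m

m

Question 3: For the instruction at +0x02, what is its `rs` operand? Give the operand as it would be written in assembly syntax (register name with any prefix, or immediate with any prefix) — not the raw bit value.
h

[02] eb 28 → 0xeb28
  op=0xeb28>>11=0x1d ⇒ or (RR)
  rd@[10:7]=0x6 ⇒ l
  rs@[6:3]=0x5 ⇒ h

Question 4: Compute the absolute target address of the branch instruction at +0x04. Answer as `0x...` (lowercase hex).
0xd37e

[04] 8f fc → 0x8ffc
  top 5b → 0x11 → bnz [J]
  [10:0] imm=2044 (s11→-4) = $-4
  target = base 0xd37c + off 0x04 + 2 + imm -4 = 0xd37e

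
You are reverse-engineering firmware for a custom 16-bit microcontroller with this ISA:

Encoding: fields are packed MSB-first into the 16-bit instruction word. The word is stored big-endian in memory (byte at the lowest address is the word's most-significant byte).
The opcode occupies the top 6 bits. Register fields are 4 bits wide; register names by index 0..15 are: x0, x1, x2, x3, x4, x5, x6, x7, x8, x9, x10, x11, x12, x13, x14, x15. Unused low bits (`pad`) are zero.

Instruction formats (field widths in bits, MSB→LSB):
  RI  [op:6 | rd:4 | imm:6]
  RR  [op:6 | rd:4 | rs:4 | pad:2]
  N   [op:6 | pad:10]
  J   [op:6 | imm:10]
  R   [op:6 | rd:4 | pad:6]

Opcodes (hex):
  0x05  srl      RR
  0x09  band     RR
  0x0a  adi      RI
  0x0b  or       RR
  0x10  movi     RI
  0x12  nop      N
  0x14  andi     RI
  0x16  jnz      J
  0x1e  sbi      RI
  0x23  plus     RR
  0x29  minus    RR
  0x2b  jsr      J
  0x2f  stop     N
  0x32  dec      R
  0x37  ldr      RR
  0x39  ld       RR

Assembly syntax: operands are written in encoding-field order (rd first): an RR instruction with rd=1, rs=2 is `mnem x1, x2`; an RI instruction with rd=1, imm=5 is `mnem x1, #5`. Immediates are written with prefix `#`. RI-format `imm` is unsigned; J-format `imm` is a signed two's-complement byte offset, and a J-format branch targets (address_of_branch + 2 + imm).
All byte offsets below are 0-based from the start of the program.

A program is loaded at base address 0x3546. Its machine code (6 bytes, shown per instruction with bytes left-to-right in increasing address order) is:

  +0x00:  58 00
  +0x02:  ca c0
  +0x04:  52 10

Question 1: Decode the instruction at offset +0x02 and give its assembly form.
dec x11

+0x02: ca c0 ⇒ word 0xcac0 (big)
  top 6b → 0x32 → dec [R]
  rd@[9:6]=0xb ⇒ x11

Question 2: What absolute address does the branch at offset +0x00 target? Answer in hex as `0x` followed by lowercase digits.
off 0x00: read 58 00 as big → 0x5800
  top 6b → 0x16 → jnz [J]
  [9:0] imm=0 = #0
  target = base 0x3546 + off 0x00 + 2 + imm 0 = 0x3548

0x3548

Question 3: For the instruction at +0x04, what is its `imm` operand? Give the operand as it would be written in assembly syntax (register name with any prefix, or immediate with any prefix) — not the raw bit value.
#16

off 0x04: read 52 10 as big → 0x5210
  top 6b → 0x14 → andi [RI]
  [9:6] rd=8 = x8
  [5:0] imm=16 = #16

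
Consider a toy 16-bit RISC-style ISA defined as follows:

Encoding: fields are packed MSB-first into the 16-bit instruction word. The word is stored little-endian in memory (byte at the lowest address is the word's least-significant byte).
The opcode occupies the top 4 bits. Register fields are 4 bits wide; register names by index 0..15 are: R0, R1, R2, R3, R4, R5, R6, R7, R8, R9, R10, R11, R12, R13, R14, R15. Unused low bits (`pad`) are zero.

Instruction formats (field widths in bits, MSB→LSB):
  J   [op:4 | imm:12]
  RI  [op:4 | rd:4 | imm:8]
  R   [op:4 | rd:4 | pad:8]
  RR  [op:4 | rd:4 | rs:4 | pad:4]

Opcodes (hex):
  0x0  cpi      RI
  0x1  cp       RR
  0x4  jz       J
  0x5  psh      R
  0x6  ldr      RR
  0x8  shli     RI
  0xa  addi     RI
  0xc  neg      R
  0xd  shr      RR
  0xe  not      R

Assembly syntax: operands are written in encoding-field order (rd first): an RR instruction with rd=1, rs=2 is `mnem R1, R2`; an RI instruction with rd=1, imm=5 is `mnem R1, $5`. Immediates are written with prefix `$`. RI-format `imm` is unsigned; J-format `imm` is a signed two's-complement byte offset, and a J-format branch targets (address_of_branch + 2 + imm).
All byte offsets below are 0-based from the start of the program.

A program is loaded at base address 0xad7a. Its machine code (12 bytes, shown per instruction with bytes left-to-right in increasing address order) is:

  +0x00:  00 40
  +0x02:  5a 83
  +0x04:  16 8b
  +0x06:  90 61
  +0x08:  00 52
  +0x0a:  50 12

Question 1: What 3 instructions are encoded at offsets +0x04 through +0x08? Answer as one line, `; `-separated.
shli R11, $22; ldr R1, R9; psh R2

@+04  little-endian(16 8b) = 0x8b16
  opcode bits[15:12]=0x8: shli/RI
  [11:8] rd=11 = R11
  [7:0] imm=22 = $22
@+06  little-endian(90 61) = 0x6190
  opcode bits[15:12]=0x6: ldr/RR
  [11:8] rd=1 = R1
  [7:4] rs=9 = R9
@+08  little-endian(00 52) = 0x5200
  opcode bits[15:12]=0x5: psh/R
  [11:8] rd=2 = R2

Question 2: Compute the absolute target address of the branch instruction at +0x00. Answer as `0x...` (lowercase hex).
0xad7c

+0x00: 00 40 ⇒ word 0x4000 (little)
  op=0x4000>>12=0x4 ⇒ jz (J)
  [11:0] imm=0 = $0
  target = base 0xad7a + off 0x00 + 2 + imm 0 = 0xad7c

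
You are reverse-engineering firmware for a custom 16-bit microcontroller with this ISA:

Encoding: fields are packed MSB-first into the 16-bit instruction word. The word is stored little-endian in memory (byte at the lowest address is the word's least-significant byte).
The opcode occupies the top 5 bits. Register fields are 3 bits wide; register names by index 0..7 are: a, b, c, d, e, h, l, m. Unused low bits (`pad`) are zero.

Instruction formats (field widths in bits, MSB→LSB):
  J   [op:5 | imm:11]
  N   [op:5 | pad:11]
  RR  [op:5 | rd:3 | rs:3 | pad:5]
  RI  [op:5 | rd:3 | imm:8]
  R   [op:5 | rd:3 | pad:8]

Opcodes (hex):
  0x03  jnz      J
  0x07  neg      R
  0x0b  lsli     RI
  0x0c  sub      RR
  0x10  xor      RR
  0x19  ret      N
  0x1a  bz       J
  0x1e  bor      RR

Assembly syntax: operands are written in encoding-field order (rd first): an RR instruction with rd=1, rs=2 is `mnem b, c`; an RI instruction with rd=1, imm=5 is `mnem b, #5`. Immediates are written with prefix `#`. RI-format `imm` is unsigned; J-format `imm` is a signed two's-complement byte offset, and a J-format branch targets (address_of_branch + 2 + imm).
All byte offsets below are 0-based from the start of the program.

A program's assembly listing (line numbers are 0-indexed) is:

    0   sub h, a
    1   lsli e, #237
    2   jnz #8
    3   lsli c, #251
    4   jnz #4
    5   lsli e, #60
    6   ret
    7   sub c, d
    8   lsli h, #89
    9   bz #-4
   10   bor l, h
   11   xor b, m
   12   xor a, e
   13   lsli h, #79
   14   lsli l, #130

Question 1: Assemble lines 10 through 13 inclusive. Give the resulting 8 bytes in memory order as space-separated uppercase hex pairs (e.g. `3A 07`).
L10: bor op=0x1e:5|rd=6:3|rs=5:3|pad=0:5 ⇒ 0xf6a0 ⇒ little a0 f6
L11: xor op=0x10:5|rd=1:3|rs=7:3|pad=0:5 ⇒ 0x81e0 ⇒ little e0 81
L12: xor op=0x10:5|rd=0:3|rs=4:3|pad=0:5 ⇒ 0x8080 ⇒ little 80 80
L13: lsli op=0xb:5|rd=5:3|imm=79:8 ⇒ 0x5d4f ⇒ little 4f 5d

A0 F6 E0 81 80 80 4F 5D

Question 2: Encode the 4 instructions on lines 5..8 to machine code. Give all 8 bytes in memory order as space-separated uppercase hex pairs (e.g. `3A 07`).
3C 5C 00 C8 60 62 59 5D

L5: lsli op=0xb:5|rd=4:3|imm=60:8 ⇒ 0x5c3c ⇒ little 3c 5c
L6: ret op=0x19:5|pad=0:11 ⇒ 0xc800 ⇒ little 00 c8
L7: sub op=0xc:5|rd=2:3|rs=3:3|pad=0:5 ⇒ 0x6260 ⇒ little 60 62
L8: lsli op=0xb:5|rd=5:3|imm=89:8 ⇒ 0x5d59 ⇒ little 59 5d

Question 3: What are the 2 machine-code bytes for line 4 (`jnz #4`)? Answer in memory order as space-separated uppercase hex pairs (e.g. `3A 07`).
L4: jnz op=0x3:5|imm=4:11 ⇒ 0x1804 ⇒ little 04 18

04 18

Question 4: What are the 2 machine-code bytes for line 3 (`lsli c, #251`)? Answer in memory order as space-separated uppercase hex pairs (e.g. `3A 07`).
line 3 (lsli): pack op=0xb:5|rd=2:3|imm=251:8 = 0x5afb; little→ fb 5a

FB 5A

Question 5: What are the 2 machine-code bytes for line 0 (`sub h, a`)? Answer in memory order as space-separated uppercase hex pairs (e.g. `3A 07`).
0. sub fields op=0xc:5|rd=5:3|rs=0:3|pad=0:5 → word 6500h → 00 65

00 65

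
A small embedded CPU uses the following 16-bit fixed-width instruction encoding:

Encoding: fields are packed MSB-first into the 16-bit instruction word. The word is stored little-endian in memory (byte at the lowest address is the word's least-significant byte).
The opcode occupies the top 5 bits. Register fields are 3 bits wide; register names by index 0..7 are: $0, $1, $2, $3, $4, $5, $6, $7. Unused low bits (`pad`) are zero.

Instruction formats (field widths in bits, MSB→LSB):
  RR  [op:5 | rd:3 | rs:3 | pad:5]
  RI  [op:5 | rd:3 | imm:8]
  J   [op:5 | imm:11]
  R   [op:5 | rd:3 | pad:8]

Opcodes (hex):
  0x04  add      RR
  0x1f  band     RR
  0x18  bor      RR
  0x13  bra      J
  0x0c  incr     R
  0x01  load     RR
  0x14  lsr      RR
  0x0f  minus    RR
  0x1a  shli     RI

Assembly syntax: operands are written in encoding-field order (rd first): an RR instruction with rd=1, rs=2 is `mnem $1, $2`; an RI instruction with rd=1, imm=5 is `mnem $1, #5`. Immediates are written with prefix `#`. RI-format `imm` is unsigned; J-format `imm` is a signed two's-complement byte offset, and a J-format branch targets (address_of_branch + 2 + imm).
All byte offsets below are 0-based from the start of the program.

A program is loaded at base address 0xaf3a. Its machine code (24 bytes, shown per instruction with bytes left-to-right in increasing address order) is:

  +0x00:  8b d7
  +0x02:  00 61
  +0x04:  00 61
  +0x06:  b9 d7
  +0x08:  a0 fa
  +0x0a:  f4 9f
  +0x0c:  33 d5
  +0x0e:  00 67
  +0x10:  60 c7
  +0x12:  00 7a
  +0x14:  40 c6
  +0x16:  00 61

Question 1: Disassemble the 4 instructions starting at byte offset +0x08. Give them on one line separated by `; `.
band $2, $5; bra #-12; shli $5, #51; incr $7

+0x08: a0 fa ⇒ word 0xfaa0 (little)
  top 5b → 0x1f → band [RR]
  rd@[10:8]=0x2 ⇒ $2
  rs@[7:5]=0x5 ⇒ $5
+0x0a: f4 9f ⇒ word 0x9ff4 (little)
  top 5b → 0x13 → bra [J]
  imm@[10:0]=0x7f4 (s11→-12) ⇒ #-12
+0x0c: 33 d5 ⇒ word 0xd533 (little)
  top 5b → 0x1a → shli [RI]
  rd@[10:8]=0x5 ⇒ $5
  imm@[7:0]=0x33 ⇒ #51
+0x0e: 00 67 ⇒ word 0x6700 (little)
  top 5b → 0xc → incr [R]
  rd@[10:8]=0x7 ⇒ $7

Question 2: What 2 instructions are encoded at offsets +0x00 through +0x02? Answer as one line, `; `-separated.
shli $7, #139; incr $1

[00] 8b d7 → 0xd78b
  opcode bits[15:11]=0x1a: shli/RI
  rd: (w>>8)&0x7=0x7 → $7
  imm: (w>>0)&0xff=0x8b → #139
[02] 00 61 → 0x6100
  opcode bits[15:11]=0xc: incr/R
  rd: (w>>8)&0x7=0x1 → $1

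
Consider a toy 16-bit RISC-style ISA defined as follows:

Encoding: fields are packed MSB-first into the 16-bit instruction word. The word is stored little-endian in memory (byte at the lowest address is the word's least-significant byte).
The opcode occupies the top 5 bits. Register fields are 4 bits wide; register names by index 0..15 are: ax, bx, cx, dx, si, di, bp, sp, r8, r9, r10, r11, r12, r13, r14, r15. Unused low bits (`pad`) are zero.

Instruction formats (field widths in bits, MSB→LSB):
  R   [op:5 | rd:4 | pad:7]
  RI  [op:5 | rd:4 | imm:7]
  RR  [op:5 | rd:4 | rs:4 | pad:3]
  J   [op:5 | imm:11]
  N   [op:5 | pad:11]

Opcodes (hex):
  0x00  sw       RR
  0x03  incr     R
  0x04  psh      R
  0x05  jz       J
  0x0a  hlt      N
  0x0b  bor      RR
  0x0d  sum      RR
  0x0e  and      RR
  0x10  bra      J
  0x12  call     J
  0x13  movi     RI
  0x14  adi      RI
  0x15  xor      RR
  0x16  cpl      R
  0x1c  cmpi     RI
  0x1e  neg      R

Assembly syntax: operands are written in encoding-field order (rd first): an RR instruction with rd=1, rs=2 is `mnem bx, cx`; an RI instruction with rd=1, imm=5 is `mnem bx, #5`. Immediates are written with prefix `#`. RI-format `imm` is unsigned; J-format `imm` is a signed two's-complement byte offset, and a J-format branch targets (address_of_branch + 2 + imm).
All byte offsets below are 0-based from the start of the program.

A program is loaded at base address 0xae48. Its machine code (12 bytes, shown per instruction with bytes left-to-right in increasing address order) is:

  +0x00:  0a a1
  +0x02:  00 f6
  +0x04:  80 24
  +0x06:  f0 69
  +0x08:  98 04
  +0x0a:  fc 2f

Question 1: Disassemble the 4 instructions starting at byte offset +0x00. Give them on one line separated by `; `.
off 0x00: read 0a a1 as little → 0xa10a
  top 5b → 0x14 → adi [RI]
  rd: (w>>7)&0xf=0x2 → cx
  imm: (w>>0)&0x7f=0xa → #10
off 0x02: read 00 f6 as little → 0xf600
  top 5b → 0x1e → neg [R]
  rd: (w>>7)&0xf=0xc → r12
off 0x04: read 80 24 as little → 0x2480
  top 5b → 0x4 → psh [R]
  rd: (w>>7)&0xf=0x9 → r9
off 0x06: read f0 69 as little → 0x69f0
  top 5b → 0xd → sum [RR]
  rd: (w>>7)&0xf=0x3 → dx
  rs: (w>>3)&0xf=0xe → r14

adi cx, #10; neg r12; psh r9; sum dx, r14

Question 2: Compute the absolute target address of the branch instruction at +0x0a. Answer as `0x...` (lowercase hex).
0xae50

[0a] fc 2f → 0x2ffc
  op=0x2ffc>>11=0x5 ⇒ jz (J)
  imm@[10:0]=0x7fc (s11→-4) ⇒ #-4
  target = base 0xae48 + off 0x0a + 2 + imm -4 = 0xae50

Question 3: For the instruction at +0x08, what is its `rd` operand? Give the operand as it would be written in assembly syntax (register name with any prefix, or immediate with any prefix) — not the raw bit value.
+0x08: 98 04 ⇒ word 0x0498 (little)
  op=0x0498>>11=0x0 ⇒ sw (RR)
  [10:7] rd=9 = r9
  [6:3] rs=3 = dx

r9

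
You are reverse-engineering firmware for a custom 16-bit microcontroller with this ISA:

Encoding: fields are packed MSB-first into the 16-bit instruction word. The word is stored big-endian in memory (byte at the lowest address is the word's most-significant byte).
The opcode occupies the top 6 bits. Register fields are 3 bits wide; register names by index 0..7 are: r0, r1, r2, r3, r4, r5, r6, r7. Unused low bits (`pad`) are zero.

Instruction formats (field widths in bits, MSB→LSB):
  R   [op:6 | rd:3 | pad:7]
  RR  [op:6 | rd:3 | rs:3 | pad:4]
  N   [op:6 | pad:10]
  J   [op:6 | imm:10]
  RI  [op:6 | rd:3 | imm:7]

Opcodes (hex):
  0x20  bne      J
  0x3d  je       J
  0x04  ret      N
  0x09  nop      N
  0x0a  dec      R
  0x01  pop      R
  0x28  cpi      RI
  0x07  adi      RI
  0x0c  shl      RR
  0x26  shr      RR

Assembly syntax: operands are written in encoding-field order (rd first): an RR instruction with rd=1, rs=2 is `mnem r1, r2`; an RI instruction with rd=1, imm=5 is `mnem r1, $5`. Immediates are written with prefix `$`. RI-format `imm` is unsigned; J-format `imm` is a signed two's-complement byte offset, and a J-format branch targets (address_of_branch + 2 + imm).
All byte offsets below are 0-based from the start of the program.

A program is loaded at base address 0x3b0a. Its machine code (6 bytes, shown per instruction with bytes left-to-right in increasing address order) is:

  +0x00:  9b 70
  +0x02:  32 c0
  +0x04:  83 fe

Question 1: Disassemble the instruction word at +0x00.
shr r6, r7

@+00  big-endian(9b 70) = 0x9b70
  opcode bits[15:10]=0x26: shr/RR
  rd: (w>>7)&0x7=0x6 → r6
  rs: (w>>4)&0x7=0x7 → r7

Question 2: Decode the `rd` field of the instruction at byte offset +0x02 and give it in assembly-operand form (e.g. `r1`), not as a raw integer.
off 0x02: read 32 c0 as big → 0x32c0
  top 6b → 0xc → shl [RR]
  rd: (w>>7)&0x7=0x5 → r5
  rs: (w>>4)&0x7=0x4 → r4

r5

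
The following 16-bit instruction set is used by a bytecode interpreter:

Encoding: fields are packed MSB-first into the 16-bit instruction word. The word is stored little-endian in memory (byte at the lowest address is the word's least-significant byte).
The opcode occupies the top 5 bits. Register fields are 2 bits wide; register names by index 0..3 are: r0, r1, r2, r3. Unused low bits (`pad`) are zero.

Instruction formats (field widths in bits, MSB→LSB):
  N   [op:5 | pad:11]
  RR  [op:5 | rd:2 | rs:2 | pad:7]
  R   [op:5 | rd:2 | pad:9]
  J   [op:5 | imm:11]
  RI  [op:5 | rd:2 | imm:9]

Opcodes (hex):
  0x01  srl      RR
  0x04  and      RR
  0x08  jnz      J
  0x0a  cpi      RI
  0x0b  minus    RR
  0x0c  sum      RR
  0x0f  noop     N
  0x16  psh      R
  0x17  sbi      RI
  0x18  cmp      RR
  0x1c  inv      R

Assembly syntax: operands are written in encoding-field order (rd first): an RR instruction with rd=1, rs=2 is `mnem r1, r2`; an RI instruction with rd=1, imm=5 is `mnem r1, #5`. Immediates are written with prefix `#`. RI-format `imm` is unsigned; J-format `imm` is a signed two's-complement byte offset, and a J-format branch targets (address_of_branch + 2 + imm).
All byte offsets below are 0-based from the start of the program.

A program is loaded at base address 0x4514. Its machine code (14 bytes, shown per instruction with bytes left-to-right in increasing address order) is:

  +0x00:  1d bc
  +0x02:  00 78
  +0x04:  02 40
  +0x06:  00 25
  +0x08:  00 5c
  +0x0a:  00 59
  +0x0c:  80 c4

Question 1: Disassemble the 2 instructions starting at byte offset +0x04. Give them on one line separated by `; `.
jnz #2; and r2, r2

+0x04: 02 40 ⇒ word 0x4002 (little)
  top 5b → 0x8 → jnz [J]
  [10:0] imm=2 = #2
+0x06: 00 25 ⇒ word 0x2500 (little)
  top 5b → 0x4 → and [RR]
  [10:9] rd=2 = r2
  [8:7] rs=2 = r2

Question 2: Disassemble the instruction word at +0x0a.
minus r0, r2

@+0a  little-endian(00 59) = 0x5900
  op=0x5900>>11=0xb ⇒ minus (RR)
  rd@[10:9]=0x0 ⇒ r0
  rs@[8:7]=0x2 ⇒ r2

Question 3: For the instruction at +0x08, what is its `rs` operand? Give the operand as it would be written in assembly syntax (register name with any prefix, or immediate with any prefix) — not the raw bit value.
+0x08: 00 5c ⇒ word 0x5c00 (little)
  top 5b → 0xb → minus [RR]
  rd: (w>>9)&0x3=0x2 → r2
  rs: (w>>7)&0x3=0x0 → r0

r0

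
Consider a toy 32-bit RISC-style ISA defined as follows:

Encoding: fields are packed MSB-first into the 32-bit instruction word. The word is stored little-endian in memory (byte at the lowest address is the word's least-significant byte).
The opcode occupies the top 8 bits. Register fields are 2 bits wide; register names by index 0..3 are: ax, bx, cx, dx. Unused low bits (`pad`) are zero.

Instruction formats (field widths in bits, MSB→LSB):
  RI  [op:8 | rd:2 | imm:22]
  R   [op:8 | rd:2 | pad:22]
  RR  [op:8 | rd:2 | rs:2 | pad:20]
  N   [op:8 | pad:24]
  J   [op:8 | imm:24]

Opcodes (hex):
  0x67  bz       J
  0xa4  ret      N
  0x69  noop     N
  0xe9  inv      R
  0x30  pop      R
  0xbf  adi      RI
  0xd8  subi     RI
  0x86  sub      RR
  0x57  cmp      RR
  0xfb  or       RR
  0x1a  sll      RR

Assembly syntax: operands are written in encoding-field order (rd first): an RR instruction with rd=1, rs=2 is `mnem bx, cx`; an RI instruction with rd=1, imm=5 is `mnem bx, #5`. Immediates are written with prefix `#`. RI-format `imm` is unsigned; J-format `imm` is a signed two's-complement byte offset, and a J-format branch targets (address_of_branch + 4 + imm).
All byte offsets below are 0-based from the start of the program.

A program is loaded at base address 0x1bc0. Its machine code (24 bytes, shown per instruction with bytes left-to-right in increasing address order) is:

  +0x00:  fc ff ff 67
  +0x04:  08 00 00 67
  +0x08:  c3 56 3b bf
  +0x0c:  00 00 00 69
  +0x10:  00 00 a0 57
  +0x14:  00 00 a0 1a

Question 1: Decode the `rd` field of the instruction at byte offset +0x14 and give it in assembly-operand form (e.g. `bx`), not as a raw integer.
cx

[14] 00 00 a0 1a → 0x1aa00000
  op=0x1aa00000>>24=0x1a ⇒ sll (RR)
  rd: (w>>22)&0x3=0x2 → cx
  rs: (w>>20)&0x3=0x2 → cx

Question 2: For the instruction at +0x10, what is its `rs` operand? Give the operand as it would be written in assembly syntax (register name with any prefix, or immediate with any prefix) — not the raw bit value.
cx

+0x10: 00 00 a0 57 ⇒ word 0x57a00000 (little)
  top 8b → 0x57 → cmp [RR]
  rd@[23:22]=0x2 ⇒ cx
  rs@[21:20]=0x2 ⇒ cx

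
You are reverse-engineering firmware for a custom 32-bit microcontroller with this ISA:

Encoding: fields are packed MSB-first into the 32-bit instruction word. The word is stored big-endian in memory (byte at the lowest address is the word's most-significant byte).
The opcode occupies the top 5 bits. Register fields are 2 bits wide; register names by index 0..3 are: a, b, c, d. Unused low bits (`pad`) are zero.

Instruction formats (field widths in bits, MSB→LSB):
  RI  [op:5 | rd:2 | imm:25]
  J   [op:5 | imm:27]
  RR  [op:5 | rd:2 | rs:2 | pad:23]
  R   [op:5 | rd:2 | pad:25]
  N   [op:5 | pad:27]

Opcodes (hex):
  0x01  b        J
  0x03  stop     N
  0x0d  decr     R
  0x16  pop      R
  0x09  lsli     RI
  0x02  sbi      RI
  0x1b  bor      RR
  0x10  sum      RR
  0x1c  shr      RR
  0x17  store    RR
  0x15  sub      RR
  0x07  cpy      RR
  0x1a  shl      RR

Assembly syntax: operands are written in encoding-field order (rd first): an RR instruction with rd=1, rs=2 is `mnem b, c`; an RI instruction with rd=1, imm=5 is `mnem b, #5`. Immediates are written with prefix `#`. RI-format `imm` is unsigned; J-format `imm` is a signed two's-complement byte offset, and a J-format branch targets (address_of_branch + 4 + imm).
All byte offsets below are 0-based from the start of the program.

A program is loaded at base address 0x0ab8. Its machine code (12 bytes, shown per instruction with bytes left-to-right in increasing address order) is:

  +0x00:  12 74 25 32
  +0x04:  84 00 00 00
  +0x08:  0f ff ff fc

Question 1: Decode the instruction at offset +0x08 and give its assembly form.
+0x08: 0f ff ff fc ⇒ word 0x0ffffffc (big)
  op=0x0ffffffc>>27=0x1 ⇒ b (J)
  [26:0] imm=134217724 (s27→-4) = #-4

b #-4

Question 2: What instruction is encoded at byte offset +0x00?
+0x00: 12 74 25 32 ⇒ word 0x12742532 (big)
  opcode bits[31:27]=0x2: sbi/RI
  rd: (w>>25)&0x3=0x1 → b
  imm: (w>>0)&0x1ffffff=0x742532 → #7611698

sbi b, #7611698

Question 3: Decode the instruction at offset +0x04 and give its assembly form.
+0x04: 84 00 00 00 ⇒ word 0x84000000 (big)
  top 5b → 0x10 → sum [RR]
  rd: (w>>25)&0x3=0x2 → c
  rs: (w>>23)&0x3=0x0 → a

sum c, a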